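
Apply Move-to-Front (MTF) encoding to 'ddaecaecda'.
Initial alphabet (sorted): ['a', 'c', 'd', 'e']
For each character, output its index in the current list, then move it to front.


MTF encoding:
'd': index 2 in ['a', 'c', 'd', 'e'] -> ['d', 'a', 'c', 'e']
'd': index 0 in ['d', 'a', 'c', 'e'] -> ['d', 'a', 'c', 'e']
'a': index 1 in ['d', 'a', 'c', 'e'] -> ['a', 'd', 'c', 'e']
'e': index 3 in ['a', 'd', 'c', 'e'] -> ['e', 'a', 'd', 'c']
'c': index 3 in ['e', 'a', 'd', 'c'] -> ['c', 'e', 'a', 'd']
'a': index 2 in ['c', 'e', 'a', 'd'] -> ['a', 'c', 'e', 'd']
'e': index 2 in ['a', 'c', 'e', 'd'] -> ['e', 'a', 'c', 'd']
'c': index 2 in ['e', 'a', 'c', 'd'] -> ['c', 'e', 'a', 'd']
'd': index 3 in ['c', 'e', 'a', 'd'] -> ['d', 'c', 'e', 'a']
'a': index 3 in ['d', 'c', 'e', 'a'] -> ['a', 'd', 'c', 'e']


Output: [2, 0, 1, 3, 3, 2, 2, 2, 3, 3]


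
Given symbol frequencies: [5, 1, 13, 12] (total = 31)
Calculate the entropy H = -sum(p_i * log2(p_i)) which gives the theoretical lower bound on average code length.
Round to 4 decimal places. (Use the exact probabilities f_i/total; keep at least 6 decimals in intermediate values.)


Per-symbol terms -p_i * log2(p_i) with p_i = f_i/31:
  p = 5/31 = 0.161290: log2(p) = -2.632268, -p*log2(p) = 0.424559
  p = 1/31 = 0.032258: log2(p) = -4.954196, -p*log2(p) = 0.159813
  p = 13/31 = 0.419355: log2(p) = -1.253757, -p*log2(p) = 0.525769
  p = 12/31 = 0.387097: log2(p) = -1.369234, -p*log2(p) = 0.530026
H = 0.424559 + 0.159813 + 0.525769 + 0.530026 = 1.640167

H = 1.6402 bits/symbol


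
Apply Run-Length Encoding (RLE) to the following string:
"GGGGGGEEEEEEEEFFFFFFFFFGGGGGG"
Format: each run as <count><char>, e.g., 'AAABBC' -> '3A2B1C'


Scanning runs left to right:
  i=0: run of 'G' x 6 -> '6G'
  i=6: run of 'E' x 8 -> '8E'
  i=14: run of 'F' x 9 -> '9F'
  i=23: run of 'G' x 6 -> '6G'

RLE = 6G8E9F6G


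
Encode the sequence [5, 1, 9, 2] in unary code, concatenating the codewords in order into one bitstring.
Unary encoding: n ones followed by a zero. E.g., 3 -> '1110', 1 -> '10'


Encode each number as n ones followed by a terminating 0:
  5 -> 111110 (6 bits)
  1 -> 10 (2 bits)
  9 -> 1111111110 (10 bits)
  2 -> 110 (3 bits)
Total length = 6 + 2 + 10 + 3 = 21 bits.

Unary([5, 1, 9, 2]) = 111110101111111110110 (21 bits)


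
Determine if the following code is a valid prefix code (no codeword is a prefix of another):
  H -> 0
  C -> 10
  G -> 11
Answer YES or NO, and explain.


Checking each pair (does one codeword prefix another?):
  H='0' vs C='10': no prefix
  H='0' vs G='11': no prefix
  C='10' vs H='0': no prefix
  C='10' vs G='11': no prefix
  G='11' vs H='0': no prefix
  G='11' vs C='10': no prefix
No violation found over all pairs.

YES -- this is a valid prefix code. No codeword is a prefix of any other codeword.


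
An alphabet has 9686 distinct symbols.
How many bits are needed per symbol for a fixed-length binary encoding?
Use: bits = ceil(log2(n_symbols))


log2(9686) = 13.2417
Bracket: 2^13 = 8192 < 9686 <= 2^14 = 16384
So ceil(log2(9686)) = 14

bits = ceil(log2(9686)) = ceil(13.2417) = 14 bits


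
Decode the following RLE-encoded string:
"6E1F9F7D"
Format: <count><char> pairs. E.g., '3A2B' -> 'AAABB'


Expanding each <count><char> pair:
  6E -> 'EEEEEE'
  1F -> 'F'
  9F -> 'FFFFFFFFF'
  7D -> 'DDDDDDD'

Decoded = EEEEEEFFFFFFFFFFDDDDDDD


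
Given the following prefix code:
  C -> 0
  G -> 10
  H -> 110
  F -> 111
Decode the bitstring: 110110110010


Decoding step by step:
Bits 110 -> H
Bits 110 -> H
Bits 110 -> H
Bits 0 -> C
Bits 10 -> G


Decoded message: HHHCG


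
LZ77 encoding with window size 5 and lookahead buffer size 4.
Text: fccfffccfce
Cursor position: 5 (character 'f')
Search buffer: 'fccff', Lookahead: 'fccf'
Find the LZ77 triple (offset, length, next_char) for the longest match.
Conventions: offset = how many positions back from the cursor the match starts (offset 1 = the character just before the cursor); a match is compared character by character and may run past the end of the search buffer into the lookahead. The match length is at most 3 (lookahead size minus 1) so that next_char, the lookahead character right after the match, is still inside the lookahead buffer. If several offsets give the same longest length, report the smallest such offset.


Try each offset into the search buffer:
  offset=1 (pos 4, char 'f'): match length 1
  offset=2 (pos 3, char 'f'): match length 1
  offset=3 (pos 2, char 'c'): match length 0
  offset=4 (pos 1, char 'c'): match length 0
  offset=5 (pos 0, char 'f'): match length 3
Longest match has length 3 at offset 5.
next_char = character at position 5 + 3 = 8 -> 'f'

Best match: offset=5, length=3 (matching 'fcc' starting at position 0)
LZ77 triple: (5, 3, 'f')


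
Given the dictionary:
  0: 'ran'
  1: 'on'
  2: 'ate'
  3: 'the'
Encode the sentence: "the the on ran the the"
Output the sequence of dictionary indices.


Look up each word in the dictionary:
  'the' -> 3
  'the' -> 3
  'on' -> 1
  'ran' -> 0
  'the' -> 3
  'the' -> 3

Encoded: [3, 3, 1, 0, 3, 3]


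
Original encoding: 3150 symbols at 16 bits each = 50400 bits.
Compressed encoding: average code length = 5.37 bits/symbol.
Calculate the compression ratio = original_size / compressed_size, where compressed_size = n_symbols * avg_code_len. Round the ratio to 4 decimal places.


original_size = n_symbols * orig_bits = 3150 * 16 = 50400 bits
compressed_size = n_symbols * avg_code_len = 3150 * 5.37 = 16915.5 bits
ratio = original_size / compressed_size = 50400 / 16915.5 = 2.9795

Compression ratio = 2.9795


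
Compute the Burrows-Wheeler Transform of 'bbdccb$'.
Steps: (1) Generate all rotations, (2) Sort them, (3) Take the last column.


Rotations (sorted):
  0: $bbdccb -> last char: b
  1: b$bbdcc -> last char: c
  2: bbdccb$ -> last char: $
  3: bdccb$b -> last char: b
  4: cb$bbdc -> last char: c
  5: ccb$bbd -> last char: d
  6: dccb$bb -> last char: b


BWT = bc$bcdb


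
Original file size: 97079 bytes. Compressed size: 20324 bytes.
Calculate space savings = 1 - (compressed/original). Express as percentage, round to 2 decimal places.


ratio = compressed/original = 20324/97079 = 0.209355
savings = 1 - ratio = 1 - 0.209355 = 0.790645
as a percentage: 0.790645 * 100 = 79.06%

Space savings = 1 - 20324/97079 = 79.06%


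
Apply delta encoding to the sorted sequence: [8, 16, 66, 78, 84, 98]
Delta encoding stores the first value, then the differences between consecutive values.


First value: 8
Deltas:
  16 - 8 = 8
  66 - 16 = 50
  78 - 66 = 12
  84 - 78 = 6
  98 - 84 = 14


Delta encoded: [8, 8, 50, 12, 6, 14]


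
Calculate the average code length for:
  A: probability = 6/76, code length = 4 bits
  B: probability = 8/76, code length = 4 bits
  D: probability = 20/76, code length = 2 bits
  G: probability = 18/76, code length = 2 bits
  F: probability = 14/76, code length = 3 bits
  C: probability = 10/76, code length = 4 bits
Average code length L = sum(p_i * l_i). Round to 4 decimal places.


Weighted contributions p_i * l_i:
  A: (6/76) * 4 = 24/76
  B: (8/76) * 4 = 32/76
  D: (20/76) * 2 = 40/76
  G: (18/76) * 2 = 36/76
  F: (14/76) * 3 = 42/76
  C: (10/76) * 4 = 40/76
Sum = (24 + 32 + 40 + 36 + 42 + 40)/76 = 214/76

L = 214/76 = 2.8158 bits/symbol


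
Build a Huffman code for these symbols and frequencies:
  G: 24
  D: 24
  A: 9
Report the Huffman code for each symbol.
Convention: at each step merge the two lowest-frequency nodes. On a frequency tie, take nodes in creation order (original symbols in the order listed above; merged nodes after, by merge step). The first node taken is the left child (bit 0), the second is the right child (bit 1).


Huffman tree construction:
Step 1: Merge A(9) + G(24) = 33
Step 2: Merge D(24) + (A+G)(33) = 57
Read each symbol's code off the tree from the root (left child = 0, right child = 1).

Codes:
  G: 11 (length 2)
  D: 0 (length 1)
  A: 10 (length 2)
Average code length: 90/57 = 1.5789 bits/symbol


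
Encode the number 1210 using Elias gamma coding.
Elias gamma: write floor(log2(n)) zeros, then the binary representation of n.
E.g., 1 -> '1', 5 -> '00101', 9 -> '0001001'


num_bits = floor(log2(1210)) + 1 = 11
leading_zeros = num_bits - 1 = 10
binary(1210) = 10010111010

Elias gamma(1210) = '0000000000' + '10010111010' = 000000000010010111010 (21 bits)


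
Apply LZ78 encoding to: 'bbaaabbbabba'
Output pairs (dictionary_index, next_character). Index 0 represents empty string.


LZ78 encoding steps:
Dictionary: {0: ''}
Step 1: w='' (idx 0), next='b' -> output (0, 'b'), add 'b' as idx 1
Step 2: w='b' (idx 1), next='a' -> output (1, 'a'), add 'ba' as idx 2
Step 3: w='' (idx 0), next='a' -> output (0, 'a'), add 'a' as idx 3
Step 4: w='a' (idx 3), next='b' -> output (3, 'b'), add 'ab' as idx 4
Step 5: w='b' (idx 1), next='b' -> output (1, 'b'), add 'bb' as idx 5
Step 6: w='ab' (idx 4), next='b' -> output (4, 'b'), add 'abb' as idx 6
Step 7: w='a' (idx 3), end of input -> output (3, '')


Encoded: [(0, 'b'), (1, 'a'), (0, 'a'), (3, 'b'), (1, 'b'), (4, 'b'), (3, '')]


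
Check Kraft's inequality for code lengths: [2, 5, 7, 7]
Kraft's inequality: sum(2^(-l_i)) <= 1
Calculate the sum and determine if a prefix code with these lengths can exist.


Sum = 2^(-2) + 2^(-5) + 2^(-7) + 2^(-7)
    = 0.25 + 0.03125 + 0.0078125 + 0.0078125
    = 38/128 = 0.296875
Since 0.296875 <= 1, Kraft's inequality IS satisfied.
A prefix code with these lengths CAN exist.

Kraft sum = 0.296875. Satisfied.


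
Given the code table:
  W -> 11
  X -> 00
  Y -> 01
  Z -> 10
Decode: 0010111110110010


Decoding:
00 -> X
10 -> Z
11 -> W
11 -> W
10 -> Z
11 -> W
00 -> X
10 -> Z


Result: XZWWZWXZ


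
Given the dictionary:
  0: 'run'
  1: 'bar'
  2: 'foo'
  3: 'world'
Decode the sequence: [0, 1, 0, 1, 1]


Look up each index in the dictionary:
  0 -> 'run'
  1 -> 'bar'
  0 -> 'run'
  1 -> 'bar'
  1 -> 'bar'

Decoded: "run bar run bar bar"


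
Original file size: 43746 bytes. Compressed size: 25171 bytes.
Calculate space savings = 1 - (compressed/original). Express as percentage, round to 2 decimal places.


ratio = compressed/original = 25171/43746 = 0.57539
savings = 1 - ratio = 1 - 0.57539 = 0.42461
as a percentage: 0.42461 * 100 = 42.46%

Space savings = 1 - 25171/43746 = 42.46%


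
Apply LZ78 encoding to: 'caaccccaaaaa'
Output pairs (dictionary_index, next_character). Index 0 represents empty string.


LZ78 encoding steps:
Dictionary: {0: ''}
Step 1: w='' (idx 0), next='c' -> output (0, 'c'), add 'c' as idx 1
Step 2: w='' (idx 0), next='a' -> output (0, 'a'), add 'a' as idx 2
Step 3: w='a' (idx 2), next='c' -> output (2, 'c'), add 'ac' as idx 3
Step 4: w='c' (idx 1), next='c' -> output (1, 'c'), add 'cc' as idx 4
Step 5: w='c' (idx 1), next='a' -> output (1, 'a'), add 'ca' as idx 5
Step 6: w='a' (idx 2), next='a' -> output (2, 'a'), add 'aa' as idx 6
Step 7: w='aa' (idx 6), end of input -> output (6, '')


Encoded: [(0, 'c'), (0, 'a'), (2, 'c'), (1, 'c'), (1, 'a'), (2, 'a'), (6, '')]


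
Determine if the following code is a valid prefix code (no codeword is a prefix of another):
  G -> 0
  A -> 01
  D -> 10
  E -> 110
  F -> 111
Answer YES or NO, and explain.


Checking each pair (does one codeword prefix another?):
  G='0' vs A='01': prefix -- VIOLATION

NO -- this is NOT a valid prefix code. G (0) is a prefix of A (01).


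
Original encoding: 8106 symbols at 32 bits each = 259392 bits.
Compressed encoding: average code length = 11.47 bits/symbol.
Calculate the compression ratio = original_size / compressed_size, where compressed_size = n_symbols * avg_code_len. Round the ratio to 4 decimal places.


original_size = n_symbols * orig_bits = 8106 * 32 = 259392 bits
compressed_size = n_symbols * avg_code_len = 8106 * 11.47 = 92975.82 bits
ratio = original_size / compressed_size = 259392 / 92975.82 = 2.7899

Compression ratio = 2.7899


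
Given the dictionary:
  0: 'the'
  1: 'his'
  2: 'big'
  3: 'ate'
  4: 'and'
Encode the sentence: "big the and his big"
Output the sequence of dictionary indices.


Look up each word in the dictionary:
  'big' -> 2
  'the' -> 0
  'and' -> 4
  'his' -> 1
  'big' -> 2

Encoded: [2, 0, 4, 1, 2]


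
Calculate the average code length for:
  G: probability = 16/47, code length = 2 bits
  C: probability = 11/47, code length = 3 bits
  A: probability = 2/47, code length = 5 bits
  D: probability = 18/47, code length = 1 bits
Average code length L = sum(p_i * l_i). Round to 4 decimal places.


Weighted contributions p_i * l_i:
  G: (16/47) * 2 = 32/47
  C: (11/47) * 3 = 33/47
  A: (2/47) * 5 = 10/47
  D: (18/47) * 1 = 18/47
Sum = (32 + 33 + 10 + 18)/47 = 93/47

L = 93/47 = 1.9787 bits/symbol


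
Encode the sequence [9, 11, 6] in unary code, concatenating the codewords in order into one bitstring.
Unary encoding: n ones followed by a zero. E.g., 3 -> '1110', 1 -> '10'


Encode each number as n ones followed by a terminating 0:
  9 -> 1111111110 (10 bits)
  11 -> 111111111110 (12 bits)
  6 -> 1111110 (7 bits)
Total length = 10 + 12 + 7 = 29 bits.

Unary([9, 11, 6]) = 11111111101111111111101111110 (29 bits)


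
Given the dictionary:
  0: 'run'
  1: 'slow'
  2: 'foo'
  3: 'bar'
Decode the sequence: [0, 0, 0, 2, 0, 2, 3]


Look up each index in the dictionary:
  0 -> 'run'
  0 -> 'run'
  0 -> 'run'
  2 -> 'foo'
  0 -> 'run'
  2 -> 'foo'
  3 -> 'bar'

Decoded: "run run run foo run foo bar"


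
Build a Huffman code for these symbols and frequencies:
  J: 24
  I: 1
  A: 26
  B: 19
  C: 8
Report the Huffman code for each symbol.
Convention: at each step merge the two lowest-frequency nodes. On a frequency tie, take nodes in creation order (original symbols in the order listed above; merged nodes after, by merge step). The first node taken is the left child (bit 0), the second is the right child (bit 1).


Huffman tree construction:
Step 1: Merge I(1) + C(8) = 9
Step 2: Merge (I+C)(9) + B(19) = 28
Step 3: Merge J(24) + A(26) = 50
Step 4: Merge ((I+C)+B)(28) + (J+A)(50) = 78
Read each symbol's code off the tree from the root (left child = 0, right child = 1).

Codes:
  J: 10 (length 2)
  I: 000 (length 3)
  A: 11 (length 2)
  B: 01 (length 2)
  C: 001 (length 3)
Average code length: 165/78 = 2.1154 bits/symbol


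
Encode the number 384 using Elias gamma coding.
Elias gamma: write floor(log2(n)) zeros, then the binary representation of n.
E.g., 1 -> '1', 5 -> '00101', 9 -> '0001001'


num_bits = floor(log2(384)) + 1 = 9
leading_zeros = num_bits - 1 = 8
binary(384) = 110000000

Elias gamma(384) = '00000000' + '110000000' = 00000000110000000 (17 bits)


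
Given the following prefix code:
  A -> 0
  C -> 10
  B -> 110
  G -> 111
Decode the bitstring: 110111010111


Decoding step by step:
Bits 110 -> B
Bits 111 -> G
Bits 0 -> A
Bits 10 -> C
Bits 111 -> G


Decoded message: BGACG


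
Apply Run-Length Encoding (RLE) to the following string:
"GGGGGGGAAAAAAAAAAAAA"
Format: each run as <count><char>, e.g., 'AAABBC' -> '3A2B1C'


Scanning runs left to right:
  i=0: run of 'G' x 7 -> '7G'
  i=7: run of 'A' x 13 -> '13A'

RLE = 7G13A


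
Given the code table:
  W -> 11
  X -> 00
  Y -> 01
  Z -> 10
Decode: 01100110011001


Decoding:
01 -> Y
10 -> Z
01 -> Y
10 -> Z
01 -> Y
10 -> Z
01 -> Y


Result: YZYZYZY


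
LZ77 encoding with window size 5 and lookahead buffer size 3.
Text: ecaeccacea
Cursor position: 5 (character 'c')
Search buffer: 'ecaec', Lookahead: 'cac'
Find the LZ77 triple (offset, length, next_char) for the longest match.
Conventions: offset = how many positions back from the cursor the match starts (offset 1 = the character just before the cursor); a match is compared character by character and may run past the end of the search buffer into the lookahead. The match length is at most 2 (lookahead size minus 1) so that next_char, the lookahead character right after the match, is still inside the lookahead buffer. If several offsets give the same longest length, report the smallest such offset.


Try each offset into the search buffer:
  offset=1 (pos 4, char 'c'): match length 1
  offset=2 (pos 3, char 'e'): match length 0
  offset=3 (pos 2, char 'a'): match length 0
  offset=4 (pos 1, char 'c'): match length 2
  offset=5 (pos 0, char 'e'): match length 0
Longest match has length 2 at offset 4.
next_char = character at position 5 + 2 = 7 -> 'c'

Best match: offset=4, length=2 (matching 'ca' starting at position 1)
LZ77 triple: (4, 2, 'c')


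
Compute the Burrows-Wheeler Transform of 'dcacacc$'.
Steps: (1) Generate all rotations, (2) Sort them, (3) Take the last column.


Rotations (sorted):
  0: $dcacacc -> last char: c
  1: acacc$dc -> last char: c
  2: acc$dcac -> last char: c
  3: c$dcacac -> last char: c
  4: cacacc$d -> last char: d
  5: cacc$dca -> last char: a
  6: cc$dcaca -> last char: a
  7: dcacacc$ -> last char: $


BWT = ccccdaa$


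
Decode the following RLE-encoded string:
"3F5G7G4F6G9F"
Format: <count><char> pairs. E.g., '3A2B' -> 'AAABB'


Expanding each <count><char> pair:
  3F -> 'FFF'
  5G -> 'GGGGG'
  7G -> 'GGGGGGG'
  4F -> 'FFFF'
  6G -> 'GGGGGG'
  9F -> 'FFFFFFFFF'

Decoded = FFFGGGGGGGGGGGGFFFFGGGGGGFFFFFFFFF


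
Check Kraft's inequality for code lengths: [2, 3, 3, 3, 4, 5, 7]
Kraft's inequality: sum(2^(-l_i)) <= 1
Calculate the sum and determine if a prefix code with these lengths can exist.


Sum = 2^(-2) + 2^(-3) + 2^(-3) + 2^(-3) + 2^(-4) + 2^(-5) + 2^(-7)
    = 0.25 + 0.125 + 0.125 + 0.125 + 0.0625 + 0.03125 + 0.0078125
    = 93/128 = 0.7265625
Since 0.7265625 <= 1, Kraft's inequality IS satisfied.
A prefix code with these lengths CAN exist.

Kraft sum = 0.7265625. Satisfied.


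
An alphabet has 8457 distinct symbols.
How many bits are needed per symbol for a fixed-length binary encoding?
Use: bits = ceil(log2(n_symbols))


log2(8457) = 13.0459
Bracket: 2^13 = 8192 < 8457 <= 2^14 = 16384
So ceil(log2(8457)) = 14

bits = ceil(log2(8457)) = ceil(13.0459) = 14 bits


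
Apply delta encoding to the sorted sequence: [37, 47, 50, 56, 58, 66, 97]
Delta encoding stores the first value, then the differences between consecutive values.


First value: 37
Deltas:
  47 - 37 = 10
  50 - 47 = 3
  56 - 50 = 6
  58 - 56 = 2
  66 - 58 = 8
  97 - 66 = 31


Delta encoded: [37, 10, 3, 6, 2, 8, 31]


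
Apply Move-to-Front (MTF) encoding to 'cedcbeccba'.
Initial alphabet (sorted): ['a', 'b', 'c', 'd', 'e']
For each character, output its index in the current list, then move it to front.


MTF encoding:
'c': index 2 in ['a', 'b', 'c', 'd', 'e'] -> ['c', 'a', 'b', 'd', 'e']
'e': index 4 in ['c', 'a', 'b', 'd', 'e'] -> ['e', 'c', 'a', 'b', 'd']
'd': index 4 in ['e', 'c', 'a', 'b', 'd'] -> ['d', 'e', 'c', 'a', 'b']
'c': index 2 in ['d', 'e', 'c', 'a', 'b'] -> ['c', 'd', 'e', 'a', 'b']
'b': index 4 in ['c', 'd', 'e', 'a', 'b'] -> ['b', 'c', 'd', 'e', 'a']
'e': index 3 in ['b', 'c', 'd', 'e', 'a'] -> ['e', 'b', 'c', 'd', 'a']
'c': index 2 in ['e', 'b', 'c', 'd', 'a'] -> ['c', 'e', 'b', 'd', 'a']
'c': index 0 in ['c', 'e', 'b', 'd', 'a'] -> ['c', 'e', 'b', 'd', 'a']
'b': index 2 in ['c', 'e', 'b', 'd', 'a'] -> ['b', 'c', 'e', 'd', 'a']
'a': index 4 in ['b', 'c', 'e', 'd', 'a'] -> ['a', 'b', 'c', 'e', 'd']


Output: [2, 4, 4, 2, 4, 3, 2, 0, 2, 4]


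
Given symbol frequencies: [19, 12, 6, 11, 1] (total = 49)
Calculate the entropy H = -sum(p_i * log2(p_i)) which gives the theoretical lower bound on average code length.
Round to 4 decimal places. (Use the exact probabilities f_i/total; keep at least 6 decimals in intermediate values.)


Per-symbol terms -p_i * log2(p_i) with p_i = f_i/49:
  p = 19/49 = 0.387755: log2(p) = -1.366782, -p*log2(p) = 0.529977
  p = 12/49 = 0.244898: log2(p) = -2.029747, -p*log2(p) = 0.497081
  p = 6/49 = 0.122449: log2(p) = -3.029747, -p*log2(p) = 0.370989
  p = 11/49 = 0.224490: log2(p) = -2.155278, -p*log2(p) = 0.483838
  p = 1/49 = 0.020408: log2(p) = -5.614710, -p*log2(p) = 0.114586
H = 0.529977 + 0.497081 + 0.370989 + 0.483838 + 0.114586 = 1.996471

H = 1.9965 bits/symbol


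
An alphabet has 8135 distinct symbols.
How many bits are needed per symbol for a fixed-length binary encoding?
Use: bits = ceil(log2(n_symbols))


log2(8135) = 12.9899
Bracket: 2^12 = 4096 < 8135 <= 2^13 = 8192
So ceil(log2(8135)) = 13

bits = ceil(log2(8135)) = ceil(12.9899) = 13 bits


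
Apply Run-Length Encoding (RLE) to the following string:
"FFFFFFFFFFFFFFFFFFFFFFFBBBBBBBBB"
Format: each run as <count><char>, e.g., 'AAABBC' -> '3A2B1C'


Scanning runs left to right:
  i=0: run of 'F' x 23 -> '23F'
  i=23: run of 'B' x 9 -> '9B'

RLE = 23F9B


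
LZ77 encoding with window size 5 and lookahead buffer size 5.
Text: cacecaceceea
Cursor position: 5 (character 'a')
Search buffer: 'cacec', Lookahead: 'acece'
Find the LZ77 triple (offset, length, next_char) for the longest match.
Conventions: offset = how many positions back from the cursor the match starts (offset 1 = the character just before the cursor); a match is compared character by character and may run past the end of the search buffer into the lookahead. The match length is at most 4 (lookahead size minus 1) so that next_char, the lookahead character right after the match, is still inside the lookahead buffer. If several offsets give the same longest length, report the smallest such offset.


Try each offset into the search buffer:
  offset=1 (pos 4, char 'c'): match length 0
  offset=2 (pos 3, char 'e'): match length 0
  offset=3 (pos 2, char 'c'): match length 0
  offset=4 (pos 1, char 'a'): match length 4
  offset=5 (pos 0, char 'c'): match length 0
Longest match has length 4 at offset 4.
next_char = character at position 5 + 4 = 9 -> 'e'

Best match: offset=4, length=4 (matching 'acec' starting at position 1)
LZ77 triple: (4, 4, 'e')


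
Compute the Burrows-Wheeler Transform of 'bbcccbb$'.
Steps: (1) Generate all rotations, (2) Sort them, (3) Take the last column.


Rotations (sorted):
  0: $bbcccbb -> last char: b
  1: b$bbcccb -> last char: b
  2: bb$bbccc -> last char: c
  3: bbcccbb$ -> last char: $
  4: bcccbb$b -> last char: b
  5: cbb$bbcc -> last char: c
  6: ccbb$bbc -> last char: c
  7: cccbb$bb -> last char: b


BWT = bbc$bccb


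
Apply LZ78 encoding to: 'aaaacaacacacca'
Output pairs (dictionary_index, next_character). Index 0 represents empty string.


LZ78 encoding steps:
Dictionary: {0: ''}
Step 1: w='' (idx 0), next='a' -> output (0, 'a'), add 'a' as idx 1
Step 2: w='a' (idx 1), next='a' -> output (1, 'a'), add 'aa' as idx 2
Step 3: w='a' (idx 1), next='c' -> output (1, 'c'), add 'ac' as idx 3
Step 4: w='aa' (idx 2), next='c' -> output (2, 'c'), add 'aac' as idx 4
Step 5: w='ac' (idx 3), next='a' -> output (3, 'a'), add 'aca' as idx 5
Step 6: w='' (idx 0), next='c' -> output (0, 'c'), add 'c' as idx 6
Step 7: w='c' (idx 6), next='a' -> output (6, 'a'), add 'ca' as idx 7


Encoded: [(0, 'a'), (1, 'a'), (1, 'c'), (2, 'c'), (3, 'a'), (0, 'c'), (6, 'a')]


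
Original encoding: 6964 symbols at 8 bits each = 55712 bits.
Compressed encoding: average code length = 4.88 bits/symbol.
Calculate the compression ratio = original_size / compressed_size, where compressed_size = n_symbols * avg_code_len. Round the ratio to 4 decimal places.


original_size = n_symbols * orig_bits = 6964 * 8 = 55712 bits
compressed_size = n_symbols * avg_code_len = 6964 * 4.88 = 33984.32 bits
ratio = original_size / compressed_size = 55712 / 33984.32 = 1.6393

Compression ratio = 1.6393


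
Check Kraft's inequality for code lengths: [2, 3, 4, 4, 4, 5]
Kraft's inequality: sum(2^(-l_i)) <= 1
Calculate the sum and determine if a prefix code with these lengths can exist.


Sum = 2^(-2) + 2^(-3) + 2^(-4) + 2^(-4) + 2^(-4) + 2^(-5)
    = 0.25 + 0.125 + 0.0625 + 0.0625 + 0.0625 + 0.03125
    = 19/32 = 0.59375
Since 0.59375 <= 1, Kraft's inequality IS satisfied.
A prefix code with these lengths CAN exist.

Kraft sum = 0.59375. Satisfied.


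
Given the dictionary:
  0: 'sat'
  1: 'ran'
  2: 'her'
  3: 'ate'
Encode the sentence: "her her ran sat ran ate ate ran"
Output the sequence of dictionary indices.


Look up each word in the dictionary:
  'her' -> 2
  'her' -> 2
  'ran' -> 1
  'sat' -> 0
  'ran' -> 1
  'ate' -> 3
  'ate' -> 3
  'ran' -> 1

Encoded: [2, 2, 1, 0, 1, 3, 3, 1]


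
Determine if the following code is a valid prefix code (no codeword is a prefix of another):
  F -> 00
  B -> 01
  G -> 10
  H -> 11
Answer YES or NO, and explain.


Checking each pair (does one codeword prefix another?):
  F='00' vs B='01': no prefix
  F='00' vs G='10': no prefix
  F='00' vs H='11': no prefix
  B='01' vs F='00': no prefix
  B='01' vs G='10': no prefix
  B='01' vs H='11': no prefix
  G='10' vs F='00': no prefix
  G='10' vs B='01': no prefix
  G='10' vs H='11': no prefix
  H='11' vs F='00': no prefix
  H='11' vs B='01': no prefix
  H='11' vs G='10': no prefix
No violation found over all pairs.

YES -- this is a valid prefix code. No codeword is a prefix of any other codeword.


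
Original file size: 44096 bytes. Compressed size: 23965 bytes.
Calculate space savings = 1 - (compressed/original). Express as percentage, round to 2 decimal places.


ratio = compressed/original = 23965/44096 = 0.543473
savings = 1 - ratio = 1 - 0.543473 = 0.456527
as a percentage: 0.456527 * 100 = 45.65%

Space savings = 1 - 23965/44096 = 45.65%


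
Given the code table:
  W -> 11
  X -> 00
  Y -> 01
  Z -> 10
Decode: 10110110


Decoding:
10 -> Z
11 -> W
01 -> Y
10 -> Z


Result: ZWYZ


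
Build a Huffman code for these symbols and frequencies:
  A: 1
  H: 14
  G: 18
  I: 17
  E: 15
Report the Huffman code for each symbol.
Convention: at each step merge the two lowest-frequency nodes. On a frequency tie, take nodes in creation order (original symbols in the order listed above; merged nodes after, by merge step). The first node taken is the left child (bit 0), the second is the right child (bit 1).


Huffman tree construction:
Step 1: Merge A(1) + H(14) = 15
Step 2: Merge E(15) + (A+H)(15) = 30
Step 3: Merge I(17) + G(18) = 35
Step 4: Merge (E+(A+H))(30) + (I+G)(35) = 65
Read each symbol's code off the tree from the root (left child = 0, right child = 1).

Codes:
  A: 010 (length 3)
  H: 011 (length 3)
  G: 11 (length 2)
  I: 10 (length 2)
  E: 00 (length 2)
Average code length: 145/65 = 2.2308 bits/symbol


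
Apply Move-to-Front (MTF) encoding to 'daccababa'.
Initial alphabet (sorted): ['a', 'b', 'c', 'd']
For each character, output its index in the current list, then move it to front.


MTF encoding:
'd': index 3 in ['a', 'b', 'c', 'd'] -> ['d', 'a', 'b', 'c']
'a': index 1 in ['d', 'a', 'b', 'c'] -> ['a', 'd', 'b', 'c']
'c': index 3 in ['a', 'd', 'b', 'c'] -> ['c', 'a', 'd', 'b']
'c': index 0 in ['c', 'a', 'd', 'b'] -> ['c', 'a', 'd', 'b']
'a': index 1 in ['c', 'a', 'd', 'b'] -> ['a', 'c', 'd', 'b']
'b': index 3 in ['a', 'c', 'd', 'b'] -> ['b', 'a', 'c', 'd']
'a': index 1 in ['b', 'a', 'c', 'd'] -> ['a', 'b', 'c', 'd']
'b': index 1 in ['a', 'b', 'c', 'd'] -> ['b', 'a', 'c', 'd']
'a': index 1 in ['b', 'a', 'c', 'd'] -> ['a', 'b', 'c', 'd']


Output: [3, 1, 3, 0, 1, 3, 1, 1, 1]


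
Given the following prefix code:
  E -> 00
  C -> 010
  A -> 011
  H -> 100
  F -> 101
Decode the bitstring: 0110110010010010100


Decoding step by step:
Bits 011 -> A
Bits 011 -> A
Bits 00 -> E
Bits 100 -> H
Bits 100 -> H
Bits 101 -> F
Bits 00 -> E


Decoded message: AAEHHFE


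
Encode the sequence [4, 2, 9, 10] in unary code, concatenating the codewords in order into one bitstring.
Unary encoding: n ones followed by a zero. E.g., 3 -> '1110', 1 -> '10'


Encode each number as n ones followed by a terminating 0:
  4 -> 11110 (5 bits)
  2 -> 110 (3 bits)
  9 -> 1111111110 (10 bits)
  10 -> 11111111110 (11 bits)
Total length = 5 + 3 + 10 + 11 = 29 bits.

Unary([4, 2, 9, 10]) = 11110110111111111011111111110 (29 bits)


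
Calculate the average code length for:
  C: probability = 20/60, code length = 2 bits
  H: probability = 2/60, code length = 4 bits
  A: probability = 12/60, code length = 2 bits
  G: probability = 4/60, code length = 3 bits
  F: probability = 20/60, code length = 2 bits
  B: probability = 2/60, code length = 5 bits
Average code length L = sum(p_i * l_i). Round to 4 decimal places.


Weighted contributions p_i * l_i:
  C: (20/60) * 2 = 40/60
  H: (2/60) * 4 = 8/60
  A: (12/60) * 2 = 24/60
  G: (4/60) * 3 = 12/60
  F: (20/60) * 2 = 40/60
  B: (2/60) * 5 = 10/60
Sum = (40 + 8 + 24 + 12 + 40 + 10)/60 = 134/60

L = 134/60 = 2.2333 bits/symbol


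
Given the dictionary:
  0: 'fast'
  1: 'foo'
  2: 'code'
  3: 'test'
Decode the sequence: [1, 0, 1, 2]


Look up each index in the dictionary:
  1 -> 'foo'
  0 -> 'fast'
  1 -> 'foo'
  2 -> 'code'

Decoded: "foo fast foo code"


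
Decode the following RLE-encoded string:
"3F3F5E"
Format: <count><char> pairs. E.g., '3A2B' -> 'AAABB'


Expanding each <count><char> pair:
  3F -> 'FFF'
  3F -> 'FFF'
  5E -> 'EEEEE'

Decoded = FFFFFFEEEEE


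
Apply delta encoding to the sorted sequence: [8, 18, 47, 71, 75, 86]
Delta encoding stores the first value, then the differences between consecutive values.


First value: 8
Deltas:
  18 - 8 = 10
  47 - 18 = 29
  71 - 47 = 24
  75 - 71 = 4
  86 - 75 = 11


Delta encoded: [8, 10, 29, 24, 4, 11]


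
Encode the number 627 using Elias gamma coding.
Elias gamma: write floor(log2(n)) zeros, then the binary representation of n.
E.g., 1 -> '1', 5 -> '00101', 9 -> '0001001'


num_bits = floor(log2(627)) + 1 = 10
leading_zeros = num_bits - 1 = 9
binary(627) = 1001110011

Elias gamma(627) = '000000000' + '1001110011' = 0000000001001110011 (19 bits)


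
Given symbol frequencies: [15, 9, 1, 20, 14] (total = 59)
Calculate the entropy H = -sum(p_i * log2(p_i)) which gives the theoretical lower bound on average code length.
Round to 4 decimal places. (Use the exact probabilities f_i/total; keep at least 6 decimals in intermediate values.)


Per-symbol terms -p_i * log2(p_i) with p_i = f_i/59:
  p = 15/59 = 0.254237: log2(p) = -1.975752, -p*log2(p) = 0.502310
  p = 9/59 = 0.152542: log2(p) = -2.712718, -p*log2(p) = 0.413804
  p = 1/59 = 0.016949: log2(p) = -5.882643, -p*log2(p) = 0.099706
  p = 20/59 = 0.338983: log2(p) = -1.560715, -p*log2(p) = 0.529056
  p = 14/59 = 0.237288: log2(p) = -2.075288, -p*log2(p) = 0.492441
H = 0.502310 + 0.413804 + 0.099706 + 0.529056 + 0.492441 = 2.037317

H = 2.0373 bits/symbol


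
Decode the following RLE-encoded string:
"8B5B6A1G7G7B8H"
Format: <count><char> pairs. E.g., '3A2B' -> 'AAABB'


Expanding each <count><char> pair:
  8B -> 'BBBBBBBB'
  5B -> 'BBBBB'
  6A -> 'AAAAAA'
  1G -> 'G'
  7G -> 'GGGGGGG'
  7B -> 'BBBBBBB'
  8H -> 'HHHHHHHH'

Decoded = BBBBBBBBBBBBBAAAAAAGGGGGGGGBBBBBBBHHHHHHHH


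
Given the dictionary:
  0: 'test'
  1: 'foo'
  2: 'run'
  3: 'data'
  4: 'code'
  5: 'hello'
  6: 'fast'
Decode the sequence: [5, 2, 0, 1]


Look up each index in the dictionary:
  5 -> 'hello'
  2 -> 'run'
  0 -> 'test'
  1 -> 'foo'

Decoded: "hello run test foo"


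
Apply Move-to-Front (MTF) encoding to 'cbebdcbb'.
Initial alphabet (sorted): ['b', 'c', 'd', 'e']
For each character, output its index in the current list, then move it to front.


MTF encoding:
'c': index 1 in ['b', 'c', 'd', 'e'] -> ['c', 'b', 'd', 'e']
'b': index 1 in ['c', 'b', 'd', 'e'] -> ['b', 'c', 'd', 'e']
'e': index 3 in ['b', 'c', 'd', 'e'] -> ['e', 'b', 'c', 'd']
'b': index 1 in ['e', 'b', 'c', 'd'] -> ['b', 'e', 'c', 'd']
'd': index 3 in ['b', 'e', 'c', 'd'] -> ['d', 'b', 'e', 'c']
'c': index 3 in ['d', 'b', 'e', 'c'] -> ['c', 'd', 'b', 'e']
'b': index 2 in ['c', 'd', 'b', 'e'] -> ['b', 'c', 'd', 'e']
'b': index 0 in ['b', 'c', 'd', 'e'] -> ['b', 'c', 'd', 'e']


Output: [1, 1, 3, 1, 3, 3, 2, 0]


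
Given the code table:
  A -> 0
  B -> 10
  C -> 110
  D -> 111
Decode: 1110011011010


Decoding:
111 -> D
0 -> A
0 -> A
110 -> C
110 -> C
10 -> B


Result: DAACCB


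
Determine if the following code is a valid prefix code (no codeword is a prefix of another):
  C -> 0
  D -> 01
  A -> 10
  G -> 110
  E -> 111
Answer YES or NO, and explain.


Checking each pair (does one codeword prefix another?):
  C='0' vs D='01': prefix -- VIOLATION

NO -- this is NOT a valid prefix code. C (0) is a prefix of D (01).


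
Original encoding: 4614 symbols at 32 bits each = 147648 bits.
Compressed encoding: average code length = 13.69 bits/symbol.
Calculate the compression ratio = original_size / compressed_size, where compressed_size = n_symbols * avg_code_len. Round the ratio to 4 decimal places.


original_size = n_symbols * orig_bits = 4614 * 32 = 147648 bits
compressed_size = n_symbols * avg_code_len = 4614 * 13.69 = 63165.66 bits
ratio = original_size / compressed_size = 147648 / 63165.66 = 2.3375

Compression ratio = 2.3375


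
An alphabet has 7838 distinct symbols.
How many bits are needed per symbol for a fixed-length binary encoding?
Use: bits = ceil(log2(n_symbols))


log2(7838) = 12.9363
Bracket: 2^12 = 4096 < 7838 <= 2^13 = 8192
So ceil(log2(7838)) = 13

bits = ceil(log2(7838)) = ceil(12.9363) = 13 bits


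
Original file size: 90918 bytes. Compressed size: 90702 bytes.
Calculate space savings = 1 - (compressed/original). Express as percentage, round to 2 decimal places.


ratio = compressed/original = 90702/90918 = 0.997624
savings = 1 - ratio = 1 - 0.997624 = 0.002376
as a percentage: 0.002376 * 100 = 0.24%

Space savings = 1 - 90702/90918 = 0.24%


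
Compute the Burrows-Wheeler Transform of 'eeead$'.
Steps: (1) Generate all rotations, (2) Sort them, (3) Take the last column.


Rotations (sorted):
  0: $eeead -> last char: d
  1: ad$eee -> last char: e
  2: d$eeea -> last char: a
  3: ead$ee -> last char: e
  4: eead$e -> last char: e
  5: eeead$ -> last char: $


BWT = deaee$


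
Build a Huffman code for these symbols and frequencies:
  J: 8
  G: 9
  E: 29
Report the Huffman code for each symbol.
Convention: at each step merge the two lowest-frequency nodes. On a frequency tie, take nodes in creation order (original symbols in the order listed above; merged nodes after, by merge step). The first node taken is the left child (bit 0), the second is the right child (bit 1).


Huffman tree construction:
Step 1: Merge J(8) + G(9) = 17
Step 2: Merge (J+G)(17) + E(29) = 46
Read each symbol's code off the tree from the root (left child = 0, right child = 1).

Codes:
  J: 00 (length 2)
  G: 01 (length 2)
  E: 1 (length 1)
Average code length: 63/46 = 1.3696 bits/symbol


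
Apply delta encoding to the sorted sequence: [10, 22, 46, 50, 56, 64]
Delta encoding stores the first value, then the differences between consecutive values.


First value: 10
Deltas:
  22 - 10 = 12
  46 - 22 = 24
  50 - 46 = 4
  56 - 50 = 6
  64 - 56 = 8


Delta encoded: [10, 12, 24, 4, 6, 8]


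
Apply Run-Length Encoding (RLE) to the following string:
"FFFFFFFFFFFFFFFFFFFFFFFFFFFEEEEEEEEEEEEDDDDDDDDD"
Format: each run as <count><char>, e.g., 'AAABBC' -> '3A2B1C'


Scanning runs left to right:
  i=0: run of 'F' x 27 -> '27F'
  i=27: run of 'E' x 12 -> '12E'
  i=39: run of 'D' x 9 -> '9D'

RLE = 27F12E9D


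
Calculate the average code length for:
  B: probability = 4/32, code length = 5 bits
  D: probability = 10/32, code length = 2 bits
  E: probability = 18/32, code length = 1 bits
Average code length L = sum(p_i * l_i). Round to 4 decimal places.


Weighted contributions p_i * l_i:
  B: (4/32) * 5 = 20/32
  D: (10/32) * 2 = 20/32
  E: (18/32) * 1 = 18/32
Sum = (20 + 20 + 18)/32 = 58/32

L = 58/32 = 1.8125 bits/symbol


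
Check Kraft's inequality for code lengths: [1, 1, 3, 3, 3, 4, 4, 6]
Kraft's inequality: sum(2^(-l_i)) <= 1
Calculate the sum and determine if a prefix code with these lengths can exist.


Sum = 2^(-1) + 2^(-1) + 2^(-3) + 2^(-3) + 2^(-3) + 2^(-4) + 2^(-4) + 2^(-6)
    = 0.5 + 0.5 + 0.125 + 0.125 + 0.125 + 0.0625 + 0.0625 + 0.015625
    = 97/64 = 1.515625
Since 1.515625 > 1, Kraft's inequality is NOT satisfied.
A prefix code with these lengths CANNOT exist.

Kraft sum = 1.515625. Not satisfied.


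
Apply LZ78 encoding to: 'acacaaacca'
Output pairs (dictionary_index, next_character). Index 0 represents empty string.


LZ78 encoding steps:
Dictionary: {0: ''}
Step 1: w='' (idx 0), next='a' -> output (0, 'a'), add 'a' as idx 1
Step 2: w='' (idx 0), next='c' -> output (0, 'c'), add 'c' as idx 2
Step 3: w='a' (idx 1), next='c' -> output (1, 'c'), add 'ac' as idx 3
Step 4: w='a' (idx 1), next='a' -> output (1, 'a'), add 'aa' as idx 4
Step 5: w='ac' (idx 3), next='c' -> output (3, 'c'), add 'acc' as idx 5
Step 6: w='a' (idx 1), end of input -> output (1, '')


Encoded: [(0, 'a'), (0, 'c'), (1, 'c'), (1, 'a'), (3, 'c'), (1, '')]


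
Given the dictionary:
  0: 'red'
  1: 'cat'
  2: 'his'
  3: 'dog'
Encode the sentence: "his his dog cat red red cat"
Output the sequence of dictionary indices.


Look up each word in the dictionary:
  'his' -> 2
  'his' -> 2
  'dog' -> 3
  'cat' -> 1
  'red' -> 0
  'red' -> 0
  'cat' -> 1

Encoded: [2, 2, 3, 1, 0, 0, 1]


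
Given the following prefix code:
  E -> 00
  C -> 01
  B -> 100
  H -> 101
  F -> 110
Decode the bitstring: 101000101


Decoding step by step:
Bits 101 -> H
Bits 00 -> E
Bits 01 -> C
Bits 01 -> C


Decoded message: HECC


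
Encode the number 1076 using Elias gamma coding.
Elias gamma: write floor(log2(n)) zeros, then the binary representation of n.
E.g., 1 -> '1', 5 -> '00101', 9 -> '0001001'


num_bits = floor(log2(1076)) + 1 = 11
leading_zeros = num_bits - 1 = 10
binary(1076) = 10000110100

Elias gamma(1076) = '0000000000' + '10000110100' = 000000000010000110100 (21 bits)


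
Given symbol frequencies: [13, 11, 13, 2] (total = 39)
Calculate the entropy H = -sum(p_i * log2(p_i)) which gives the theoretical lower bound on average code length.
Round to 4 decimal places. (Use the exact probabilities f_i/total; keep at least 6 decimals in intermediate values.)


Per-symbol terms -p_i * log2(p_i) with p_i = f_i/39:
  p = 13/39 = 0.333333: log2(p) = -1.584963, -p*log2(p) = 0.528321
  p = 11/39 = 0.282051: log2(p) = -1.825971, -p*log2(p) = 0.515017
  p = 13/39 = 0.333333: log2(p) = -1.584963, -p*log2(p) = 0.528321
  p = 2/39 = 0.051282: log2(p) = -4.285402, -p*log2(p) = 0.219764
H = 0.528321 + 0.515017 + 0.528321 + 0.219764 = 1.791423

H = 1.7914 bits/symbol


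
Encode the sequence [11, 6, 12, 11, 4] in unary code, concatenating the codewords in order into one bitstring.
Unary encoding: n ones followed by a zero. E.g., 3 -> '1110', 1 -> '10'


Encode each number as n ones followed by a terminating 0:
  11 -> 111111111110 (12 bits)
  6 -> 1111110 (7 bits)
  12 -> 1111111111110 (13 bits)
  11 -> 111111111110 (12 bits)
  4 -> 11110 (5 bits)
Total length = 12 + 7 + 13 + 12 + 5 = 49 bits.

Unary([11, 6, 12, 11, 4]) = 1111111111101111110111111111111011111111111011110 (49 bits)


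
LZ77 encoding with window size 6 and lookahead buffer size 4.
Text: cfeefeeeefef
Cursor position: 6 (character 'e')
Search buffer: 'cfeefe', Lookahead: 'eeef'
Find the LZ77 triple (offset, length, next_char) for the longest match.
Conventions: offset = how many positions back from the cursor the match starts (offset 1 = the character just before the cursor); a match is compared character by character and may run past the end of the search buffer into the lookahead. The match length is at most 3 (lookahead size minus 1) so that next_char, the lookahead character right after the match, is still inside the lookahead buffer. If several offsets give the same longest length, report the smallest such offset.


Try each offset into the search buffer:
  offset=1 (pos 5, char 'e'): match length 3
  offset=2 (pos 4, char 'f'): match length 0
  offset=3 (pos 3, char 'e'): match length 1
  offset=4 (pos 2, char 'e'): match length 2
  offset=5 (pos 1, char 'f'): match length 0
  offset=6 (pos 0, char 'c'): match length 0
Longest match has length 3 at offset 1.
next_char = character at position 6 + 3 = 9 -> 'f'

Best match: offset=1, length=3 (matching 'eee' starting at position 5)
LZ77 triple: (1, 3, 'f')


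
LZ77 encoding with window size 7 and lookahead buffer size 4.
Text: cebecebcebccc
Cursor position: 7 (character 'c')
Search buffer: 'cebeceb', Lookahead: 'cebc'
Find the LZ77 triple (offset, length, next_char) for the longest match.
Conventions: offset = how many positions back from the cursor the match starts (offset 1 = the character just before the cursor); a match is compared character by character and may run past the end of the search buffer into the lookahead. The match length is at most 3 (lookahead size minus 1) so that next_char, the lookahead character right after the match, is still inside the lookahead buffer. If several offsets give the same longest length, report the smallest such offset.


Try each offset into the search buffer:
  offset=1 (pos 6, char 'b'): match length 0
  offset=2 (pos 5, char 'e'): match length 0
  offset=3 (pos 4, char 'c'): match length 3
  offset=4 (pos 3, char 'e'): match length 0
  offset=5 (pos 2, char 'b'): match length 0
  offset=6 (pos 1, char 'e'): match length 0
  offset=7 (pos 0, char 'c'): match length 3
Longest match has length 3, found at offsets 3, 7; take the smallest, offset 3.
next_char = character at position 7 + 3 = 10 -> 'c'

Best match: offset=3, length=3 (matching 'ceb' starting at position 4)
LZ77 triple: (3, 3, 'c')
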